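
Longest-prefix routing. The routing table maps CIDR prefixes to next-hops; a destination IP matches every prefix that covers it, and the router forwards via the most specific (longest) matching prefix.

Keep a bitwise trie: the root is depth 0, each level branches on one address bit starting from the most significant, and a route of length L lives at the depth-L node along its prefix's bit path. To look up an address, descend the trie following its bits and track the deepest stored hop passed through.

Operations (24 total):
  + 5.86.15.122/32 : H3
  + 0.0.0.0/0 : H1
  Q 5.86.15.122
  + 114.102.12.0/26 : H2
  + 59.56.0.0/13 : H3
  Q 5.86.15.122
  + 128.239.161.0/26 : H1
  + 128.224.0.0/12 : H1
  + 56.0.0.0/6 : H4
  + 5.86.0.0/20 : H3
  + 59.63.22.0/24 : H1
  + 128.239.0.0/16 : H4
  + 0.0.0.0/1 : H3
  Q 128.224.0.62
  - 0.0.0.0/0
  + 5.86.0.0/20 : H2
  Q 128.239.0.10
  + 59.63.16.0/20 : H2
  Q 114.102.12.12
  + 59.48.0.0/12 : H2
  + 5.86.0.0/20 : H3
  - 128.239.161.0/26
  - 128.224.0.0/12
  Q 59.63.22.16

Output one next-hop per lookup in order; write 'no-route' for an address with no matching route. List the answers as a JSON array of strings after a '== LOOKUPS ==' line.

Process each operation:
  + 5.86.15.122/32 (H3) depth=32
  + 0.0.0.0/0 (H1) depth=0
  lookup 5.86.15.122: bits 00000101010101100000111101111010 walk d0:H1→d1:-→d2:-→d3:-→d4:-→d5:-→d6:-→d7:-→d8:-→d9:-→d10:-→d11:-→d12:-→d13:-→d14:-→d15:-→d16:-→d17:-→d18:-→d19:-→d20:-→d21:-→d22:-→d23:-→d24:-→d25:-→d26:-→d27:-→d28:-→d29:-→d30:-→d31:-→d32:H3 -> H3
  + 114.102.12.0/26 (H2) depth=26
  + 59.56.0.0/13 (H3) depth=13
  lookup 5.86.15.122: bits 00000101010101100000111101111010 walk d0:H1→d1:-→d2:-→d3:-→d4:-→d5:-→d6:-→d7:-→d8:-→d9:-→d10:-→d11:-→d12:-→d13:-→d14:-→d15:-→d16:-→d17:-→d18:-→d19:-→d20:-→d21:-→d22:-→d23:-→d24:-→d25:-→d26:-→d27:-→d28:-→d29:-→d30:-→d31:-→d32:H3 -> H3
  + 128.239.161.0/26 (H1) depth=26
  + 128.224.0.0/12 (H1) depth=12
  + 56.0.0.0/6 (H4) depth=6
  + 5.86.0.0/20 (H3) depth=20
  + 59.63.22.0/24 (H1) depth=24
  + 128.239.0.0/16 (H4) depth=16
  + 0.0.0.0/1 (H3) depth=1
  lookup 128.224.0.62: bits 100000001110 walk d0:H1→d1:-→d2:-→d3:-→d4:-→d5:-→d6:-→d7:-→d8:-→d9:-→d10:-→d11:-→d12:H1 -> H1
  del 0.0.0.0/0 (clear depth 0)
  + 5.86.0.0/20 (H2) depth=20
  lookup 128.239.0.10: bits 1000000011101111 walk d0:-→d1:-→d2:-→d3:-→d4:-→d5:-→d6:-→d7:-→d8:-→d9:-→d10:-→d11:-→d12:H1→d13:-→d14:-→d15:-→d16:H4 -> H4
  + 59.63.16.0/20 (H2) depth=20
  lookup 114.102.12.12: bits 01110010011001100000110000 walk d0:-→d1:H3→d2:-→d3:-→d4:-→d5:-→d6:-→d7:-→d8:-→d9:-→d10:-→d11:-→d12:-→d13:-→d14:-→d15:-→d16:-→d17:-→d18:-→d19:-→d20:-→d21:-→d22:-→d23:-→d24:-→d25:-→d26:H2 -> H2
  + 59.48.0.0/12 (H2) depth=12
  + 5.86.0.0/20 (H3) depth=20
  del 128.239.161.0/26 (clear depth 26)
  del 128.224.0.0/12 (clear depth 12)
  lookup 59.63.22.16: bits 001110110011111100010110 walk d0:-→d1:H3→d2:-→d3:-→d4:-→d5:-→d6:H4→d7:-→d8:-→d9:-→d10:-→d11:-→d12:H2→d13:H3→d14:-→d15:-→d16:-→d17:-→d18:-→d19:-→d20:H2→d21:-→d22:-→d23:-→d24:H1 -> H1

== LOOKUPS ==
["H3","H3","H1","H4","H2","H1"]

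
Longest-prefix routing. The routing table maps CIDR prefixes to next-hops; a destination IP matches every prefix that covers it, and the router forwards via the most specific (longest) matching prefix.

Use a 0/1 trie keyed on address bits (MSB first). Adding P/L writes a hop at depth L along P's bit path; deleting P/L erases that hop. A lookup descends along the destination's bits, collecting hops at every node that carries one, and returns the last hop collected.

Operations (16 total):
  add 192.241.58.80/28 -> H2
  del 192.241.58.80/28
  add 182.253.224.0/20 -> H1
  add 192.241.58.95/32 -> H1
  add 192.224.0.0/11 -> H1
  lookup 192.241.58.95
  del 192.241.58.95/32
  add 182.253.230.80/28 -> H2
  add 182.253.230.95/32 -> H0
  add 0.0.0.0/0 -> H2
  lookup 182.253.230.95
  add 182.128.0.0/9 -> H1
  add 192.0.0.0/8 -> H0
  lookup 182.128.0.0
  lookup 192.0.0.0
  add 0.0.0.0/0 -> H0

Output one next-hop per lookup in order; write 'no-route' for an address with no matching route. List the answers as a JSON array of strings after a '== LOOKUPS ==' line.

Apply in order:
  + 192.241.58.80/28 (H2) depth=28
  - 192.241.58.80/28 clear@28
  + 182.253.224.0/20 (H1) depth=20
  + 192.241.58.95/32 (H1) depth=32
  + 192.224.0.0/11 (H1) depth=11
  Q 192.241.58.95: descend 11000000111100010011101001011111 ; hops seen [H1,H1] ; pick H1
  - 192.241.58.95/32 clear@32
  + 182.253.230.80/28 (H2) depth=28
  + 182.253.230.95/32 (H0) depth=32
  + 0.0.0.0/0 (H2) depth=0
  Q 182.253.230.95: descend 10110110111111011110011001011111 ; hops seen [H2,H1,H2,H0] ; pick H0
  + 182.128.0.0/9 (H1) depth=9
  + 192.0.0.0/8 (H0) depth=8
  Q 182.128.0.0: descend 101101101 ; hops seen [H2,H1] ; pick H1
  Q 192.0.0.0: descend 11000000 ; hops seen [H2,H0] ; pick H0
  + 0.0.0.0/0 (H0) depth=0

== LOOKUPS ==
["H1","H0","H1","H0"]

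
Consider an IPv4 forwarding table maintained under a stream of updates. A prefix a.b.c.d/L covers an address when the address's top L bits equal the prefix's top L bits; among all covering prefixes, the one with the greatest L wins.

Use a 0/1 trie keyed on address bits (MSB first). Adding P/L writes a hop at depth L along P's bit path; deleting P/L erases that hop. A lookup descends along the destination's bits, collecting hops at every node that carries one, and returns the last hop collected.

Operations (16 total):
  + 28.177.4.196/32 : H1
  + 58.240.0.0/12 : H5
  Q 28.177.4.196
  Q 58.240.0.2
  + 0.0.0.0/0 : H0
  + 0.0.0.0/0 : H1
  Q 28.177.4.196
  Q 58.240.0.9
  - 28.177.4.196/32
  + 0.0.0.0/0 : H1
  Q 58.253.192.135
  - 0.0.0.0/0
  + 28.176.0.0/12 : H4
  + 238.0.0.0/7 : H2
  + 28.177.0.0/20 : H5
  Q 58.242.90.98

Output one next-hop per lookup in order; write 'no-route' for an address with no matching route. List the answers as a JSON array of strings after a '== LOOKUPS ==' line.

Process each operation:
  add 28.177.4.196/32 -> H1 at depth 32
  add 58.240.0.0/12 -> H5 at depth 12
  lookup 28.177.4.196: bits 00011100101100010000010011000100 walk d0:-→d1:-→d2:-→d3:-→d4:-→d5:-→d6:-→d7:-→d8:-→d9:-→d10:-→d11:-→d12:-→d13:-→d14:-→d15:-→d16:-→d17:-→d18:-→d19:-→d20:-→d21:-→d22:-→d23:-→d24:-→d25:-→d26:-→d27:-→d28:-→d29:-→d30:-→d31:-→d32:H1 -> H1
  lookup 58.240.0.2: bits 001110101111 walk d0:-→d1:-→d2:-→d3:-→d4:-→d5:-→d6:-→d7:-→d8:-→d9:-→d10:-→d11:-→d12:H5 -> H5
  add 0.0.0.0/0 -> H0 at depth 0
  add 0.0.0.0/0 -> H1 at depth 0
  lookup 28.177.4.196: bits 00011100101100010000010011000100 walk d0:H1→d1:-→d2:-→d3:-→d4:-→d5:-→d6:-→d7:-→d8:-→d9:-→d10:-→d11:-→d12:-→d13:-→d14:-→d15:-→d16:-→d17:-→d18:-→d19:-→d20:-→d21:-→d22:-→d23:-→d24:-→d25:-→d26:-→d27:-→d28:-→d29:-→d30:-→d31:-→d32:H1 -> H1
  lookup 58.240.0.9: bits 001110101111 walk d0:H1→d1:-→d2:-→d3:-→d4:-→d5:-→d6:-→d7:-→d8:-→d9:-→d10:-→d11:-→d12:H5 -> H5
  del 28.177.4.196/32 (clear depth 32)
  add 0.0.0.0/0 -> H1 at depth 0
  lookup 58.253.192.135: bits 001110101111 walk d0:H1→d1:-→d2:-→d3:-→d4:-→d5:-→d6:-→d7:-→d8:-→d9:-→d10:-→d11:-→d12:H5 -> H5
  del 0.0.0.0/0 (clear depth 0)
  add 28.176.0.0/12 -> H4 at depth 12
  add 238.0.0.0/7 -> H2 at depth 7
  add 28.177.0.0/20 -> H5 at depth 20
  lookup 58.242.90.98: bits 001110101111 walk d0:-→d1:-→d2:-→d3:-→d4:-→d5:-→d6:-→d7:-→d8:-→d9:-→d10:-→d11:-→d12:H5 -> H5

== LOOKUPS ==
["H1","H5","H1","H5","H5","H5"]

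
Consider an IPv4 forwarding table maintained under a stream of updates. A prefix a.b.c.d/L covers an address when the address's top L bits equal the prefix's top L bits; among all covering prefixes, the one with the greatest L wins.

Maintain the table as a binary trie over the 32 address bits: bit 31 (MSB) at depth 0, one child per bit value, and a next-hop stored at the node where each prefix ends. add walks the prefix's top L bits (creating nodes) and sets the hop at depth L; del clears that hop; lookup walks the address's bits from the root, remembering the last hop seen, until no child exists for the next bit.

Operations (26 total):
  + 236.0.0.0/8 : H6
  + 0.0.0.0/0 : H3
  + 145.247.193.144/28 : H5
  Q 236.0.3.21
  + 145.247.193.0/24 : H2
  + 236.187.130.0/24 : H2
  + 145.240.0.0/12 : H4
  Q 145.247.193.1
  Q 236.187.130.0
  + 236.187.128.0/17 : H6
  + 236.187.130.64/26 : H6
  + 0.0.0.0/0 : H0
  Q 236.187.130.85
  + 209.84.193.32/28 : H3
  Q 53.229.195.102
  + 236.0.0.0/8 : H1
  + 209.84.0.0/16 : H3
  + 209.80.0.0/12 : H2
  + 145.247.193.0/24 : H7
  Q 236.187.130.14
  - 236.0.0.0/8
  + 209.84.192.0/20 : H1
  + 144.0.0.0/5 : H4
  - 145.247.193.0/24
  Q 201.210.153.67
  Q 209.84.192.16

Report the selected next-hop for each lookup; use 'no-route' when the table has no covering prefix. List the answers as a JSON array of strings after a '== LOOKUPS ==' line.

Trace:
  add 236.0.0.0/8 -> H6 at depth 8
  add 0.0.0.0/0 -> H3 at depth 0
  add 145.247.193.144/28 -> H5 at depth 28
  ? 236.0.3.21  path d0:H3→d1:-→d2:-→d3:-→d4:-→d5:-→d6:-→d7:-→d8:H6  best=H6
  add 145.247.193.0/24 -> H2 at depth 24
  add 236.187.130.0/24 -> H2 at depth 24
  add 145.240.0.0/12 -> H4 at depth 12
  ? 145.247.193.1  path d0:H3→d1:-→d2:-→d3:-→d4:-→d5:-→d6:-→d7:-→d8:-→d9:-→d10:-→d11:-→d12:H4→d13:-→d14:-→d15:-→d16:-→d17:-→d18:-→d19:-→d20:-→d21:-→d22:-→d23:-→d24:H2  best=H2
  ? 236.187.130.0  path d0:H3→d1:-→d2:-→d3:-→d4:-→d5:-→d6:-→d7:-→d8:H6→d9:-→d10:-→d11:-→d12:-→d13:-→d14:-→d15:-→d16:-→d17:-→d18:-→d19:-→d20:-→d21:-→d22:-→d23:-→d24:H2  best=H2
  add 236.187.128.0/17 -> H6 at depth 17
  add 236.187.130.64/26 -> H6 at depth 26
  add 0.0.0.0/0 -> H0 at depth 0
  ? 236.187.130.85  path d0:H0→d1:-→d2:-→d3:-→d4:-→d5:-→d6:-→d7:-→d8:H6→d9:-→d10:-→d11:-→d12:-→d13:-→d14:-→d15:-→d16:-→d17:H6→d18:-→d19:-→d20:-→d21:-→d22:-→d23:-→d24:H2→d25:-→d26:H6  best=H6
  add 209.84.193.32/28 -> H3 at depth 28
  ? 53.229.195.102  path d0:H0  best=H0
  add 236.0.0.0/8 -> H1 at depth 8
  add 209.84.0.0/16 -> H3 at depth 16
  add 209.80.0.0/12 -> H2 at depth 12
  add 145.247.193.0/24 -> H7 at depth 24
  ? 236.187.130.14  path d0:H0→d1:-→d2:-→d3:-→d4:-→d5:-→d6:-→d7:-→d8:H1→d9:-→d10:-→d11:-→d12:-→d13:-→d14:-→d15:-→d16:-→d17:H6→d18:-→d19:-→d20:-→d21:-→d22:-→d23:-→d24:H2→d25:-  best=H2
  - 236.0.0.0/8 clear@8
  add 209.84.192.0/20 -> H1 at depth 20
  add 144.0.0.0/5 -> H4 at depth 5
  - 145.247.193.0/24 clear@24
  ? 201.210.153.67  path d0:H0→d1:-→d2:-→d3:-  best=H0
  ? 209.84.192.16  path d0:H0→d1:-→d2:-→d3:-→d4:-→d5:-→d6:-→d7:-→d8:-→d9:-→d10:-→d11:-→d12:H2→d13:-→d14:-→d15:-→d16:H3→d17:-→d18:-→d19:-→d20:H1→d21:-→d22:-→d23:-  best=H1

== LOOKUPS ==
["H6","H2","H2","H6","H0","H2","H0","H1"]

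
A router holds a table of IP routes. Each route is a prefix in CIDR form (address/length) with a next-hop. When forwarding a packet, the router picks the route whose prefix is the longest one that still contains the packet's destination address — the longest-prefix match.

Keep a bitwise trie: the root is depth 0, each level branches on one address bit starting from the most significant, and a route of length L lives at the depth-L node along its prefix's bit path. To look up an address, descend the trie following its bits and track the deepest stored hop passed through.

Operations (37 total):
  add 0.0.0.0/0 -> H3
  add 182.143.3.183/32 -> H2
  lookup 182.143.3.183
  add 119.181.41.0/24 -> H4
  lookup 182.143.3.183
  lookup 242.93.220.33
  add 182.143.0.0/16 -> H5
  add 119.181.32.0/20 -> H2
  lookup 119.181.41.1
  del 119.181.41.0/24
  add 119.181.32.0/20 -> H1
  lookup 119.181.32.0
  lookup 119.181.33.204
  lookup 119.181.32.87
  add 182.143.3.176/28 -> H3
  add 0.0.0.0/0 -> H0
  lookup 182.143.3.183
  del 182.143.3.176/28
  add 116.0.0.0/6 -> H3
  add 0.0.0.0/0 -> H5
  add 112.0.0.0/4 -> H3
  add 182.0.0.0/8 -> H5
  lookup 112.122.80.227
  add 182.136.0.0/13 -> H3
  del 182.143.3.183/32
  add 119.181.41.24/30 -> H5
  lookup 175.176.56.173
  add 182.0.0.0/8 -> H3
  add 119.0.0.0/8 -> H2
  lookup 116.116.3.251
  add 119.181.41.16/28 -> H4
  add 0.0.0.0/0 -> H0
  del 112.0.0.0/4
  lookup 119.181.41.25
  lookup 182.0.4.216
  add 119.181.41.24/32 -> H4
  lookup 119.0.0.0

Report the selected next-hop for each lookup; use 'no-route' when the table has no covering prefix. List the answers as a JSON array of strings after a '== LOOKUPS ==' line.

Trace:
  add 0.0.0.0/0 -> H3 at depth 0
  add 182.143.3.183/32 -> H2 at depth 32
  Q 182.143.3.183: descend 10110110100011110000001110110111 ; hops seen [H3,H2] ; pick H2
  add 119.181.41.0/24 -> H4 at depth 24
  Q 182.143.3.183: descend 10110110100011110000001110110111 ; hops seen [H3,H2] ; pick H2
  Q 242.93.220.33: descend 1 ; hops seen [H3] ; pick H3
  add 182.143.0.0/16 -> H5 at depth 16
  add 119.181.32.0/20 -> H2 at depth 20
  Q 119.181.41.1: descend 011101111011010100101001 ; hops seen [H3,H2,H4] ; pick H4
  - 119.181.41.0/24 clear@24
  add 119.181.32.0/20 -> H1 at depth 20
  Q 119.181.32.0: descend 01110111101101010010 ; hops seen [H3,H1] ; pick H1
  Q 119.181.33.204: descend 01110111101101010010 ; hops seen [H3,H1] ; pick H1
  Q 119.181.32.87: descend 01110111101101010010 ; hops seen [H3,H1] ; pick H1
  add 182.143.3.176/28 -> H3 at depth 28
  add 0.0.0.0/0 -> H0 at depth 0
  Q 182.143.3.183: descend 10110110100011110000001110110111 ; hops seen [H0,H5,H3,H2] ; pick H2
  - 182.143.3.176/28 clear@28
  add 116.0.0.0/6 -> H3 at depth 6
  add 0.0.0.0/0 -> H5 at depth 0
  add 112.0.0.0/4 -> H3 at depth 4
  add 182.0.0.0/8 -> H5 at depth 8
  Q 112.122.80.227: descend 01110 ; hops seen [H5,H3] ; pick H3
  add 182.136.0.0/13 -> H3 at depth 13
  - 182.143.3.183/32 clear@32
  add 119.181.41.24/30 -> H5 at depth 30
  Q 175.176.56.173: descend 101 ; hops seen [H5] ; pick H5
  add 182.0.0.0/8 -> H3 at depth 8
  add 119.0.0.0/8 -> H2 at depth 8
  Q 116.116.3.251: descend 011101 ; hops seen [H5,H3,H3] ; pick H3
  add 119.181.41.16/28 -> H4 at depth 28
  add 0.0.0.0/0 -> H0 at depth 0
  - 112.0.0.0/4 clear@4
  Q 119.181.41.25: descend 011101111011010100101001000110 ; hops seen [H0,H3,H2,H1,H4,H5] ; pick H5
  Q 182.0.4.216: descend 10110110 ; hops seen [H0,H3] ; pick H3
  add 119.181.41.24/32 -> H4 at depth 32
  Q 119.0.0.0: descend 01110111 ; hops seen [H0,H3,H2] ; pick H2

== LOOKUPS ==
["H2","H2","H3","H4","H1","H1","H1","H2","H3","H5","H3","H5","H3","H2"]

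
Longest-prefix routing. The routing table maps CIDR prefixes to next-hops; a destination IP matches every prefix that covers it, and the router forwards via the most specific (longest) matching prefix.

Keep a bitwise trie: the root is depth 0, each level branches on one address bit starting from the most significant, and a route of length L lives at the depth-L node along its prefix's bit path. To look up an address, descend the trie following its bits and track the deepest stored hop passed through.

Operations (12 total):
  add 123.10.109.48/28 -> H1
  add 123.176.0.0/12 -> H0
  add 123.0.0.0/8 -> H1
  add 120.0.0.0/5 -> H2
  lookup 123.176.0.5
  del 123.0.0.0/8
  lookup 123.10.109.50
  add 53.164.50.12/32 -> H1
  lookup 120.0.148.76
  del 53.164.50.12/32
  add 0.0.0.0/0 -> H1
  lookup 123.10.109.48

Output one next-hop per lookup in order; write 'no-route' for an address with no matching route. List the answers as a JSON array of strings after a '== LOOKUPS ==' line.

Apply in order:
  add 123.10.109.48/28 -> H1 at depth 28
  add 123.176.0.0/12 -> H0 at depth 12
  add 123.0.0.0/8 -> H1 at depth 8
  add 120.0.0.0/5 -> H2 at depth 5
  Q 123.176.0.5: descend 011110111011 ; hops seen [H2,H1,H0] ; pick H0
  del 123.0.0.0/8 (clear depth 8)
  Q 123.10.109.50: descend 0111101100001010011011010011 ; hops seen [H2,H1] ; pick H1
  add 53.164.50.12/32 -> H1 at depth 32
  Q 120.0.148.76: descend 011110 ; hops seen [H2] ; pick H2
  del 53.164.50.12/32 (clear depth 32)
  add 0.0.0.0/0 -> H1 at depth 0
  Q 123.10.109.48: descend 0111101100001010011011010011 ; hops seen [H1,H2,H1] ; pick H1

== LOOKUPS ==
["H0","H1","H2","H1"]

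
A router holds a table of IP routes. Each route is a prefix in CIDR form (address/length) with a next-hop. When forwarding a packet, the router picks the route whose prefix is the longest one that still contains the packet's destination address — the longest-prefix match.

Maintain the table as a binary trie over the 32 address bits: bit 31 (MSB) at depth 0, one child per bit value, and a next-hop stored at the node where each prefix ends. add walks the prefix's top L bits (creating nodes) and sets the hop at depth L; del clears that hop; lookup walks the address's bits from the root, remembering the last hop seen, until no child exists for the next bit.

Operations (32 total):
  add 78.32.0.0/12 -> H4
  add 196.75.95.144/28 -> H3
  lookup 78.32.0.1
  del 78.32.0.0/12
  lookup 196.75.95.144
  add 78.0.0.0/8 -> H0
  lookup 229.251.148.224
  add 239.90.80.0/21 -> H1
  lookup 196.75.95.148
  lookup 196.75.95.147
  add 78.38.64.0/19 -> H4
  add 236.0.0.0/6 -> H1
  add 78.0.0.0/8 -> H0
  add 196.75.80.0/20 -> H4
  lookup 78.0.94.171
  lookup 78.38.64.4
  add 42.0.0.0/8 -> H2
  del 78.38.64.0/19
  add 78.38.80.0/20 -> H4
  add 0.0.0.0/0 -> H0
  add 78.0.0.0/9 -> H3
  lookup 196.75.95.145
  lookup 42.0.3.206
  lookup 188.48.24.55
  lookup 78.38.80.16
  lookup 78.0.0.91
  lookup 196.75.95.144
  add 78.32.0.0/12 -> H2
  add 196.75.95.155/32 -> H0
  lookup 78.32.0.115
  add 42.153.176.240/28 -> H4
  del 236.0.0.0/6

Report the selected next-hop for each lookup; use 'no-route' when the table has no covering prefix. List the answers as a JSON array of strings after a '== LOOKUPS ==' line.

Process each operation:
  add 78.32.0.0/12 -> H4 at depth 12
  add 196.75.95.144/28 -> H3 at depth 28
  ? 78.32.0.1  path d0:-→d1:-→d2:-→d3:-→d4:-→d5:-→d6:-→d7:-→d8:-→d9:-→d10:-→d11:-→d12:H4  best=H4
  del 78.32.0.0/12 (clear depth 12)
  ? 196.75.95.144  path d0:-→d1:-→d2:-→d3:-→d4:-→d5:-→d6:-→d7:-→d8:-→d9:-→d10:-→d11:-→d12:-→d13:-→d14:-→d15:-→d16:-→d17:-→d18:-→d19:-→d20:-→d21:-→d22:-→d23:-→d24:-→d25:-→d26:-→d27:-→d28:H3  best=H3
  add 78.0.0.0/8 -> H0 at depth 8
  ? 229.251.148.224  path d0:-→d1:-→d2:-  best=no-route
  add 239.90.80.0/21 -> H1 at depth 21
  ? 196.75.95.148  path d0:-→d1:-→d2:-→d3:-→d4:-→d5:-→d6:-→d7:-→d8:-→d9:-→d10:-→d11:-→d12:-→d13:-→d14:-→d15:-→d16:-→d17:-→d18:-→d19:-→d20:-→d21:-→d22:-→d23:-→d24:-→d25:-→d26:-→d27:-→d28:H3  best=H3
  ? 196.75.95.147  path d0:-→d1:-→d2:-→d3:-→d4:-→d5:-→d6:-→d7:-→d8:-→d9:-→d10:-→d11:-→d12:-→d13:-→d14:-→d15:-→d16:-→d17:-→d18:-→d19:-→d20:-→d21:-→d22:-→d23:-→d24:-→d25:-→d26:-→d27:-→d28:H3  best=H3
  add 78.38.64.0/19 -> H4 at depth 19
  add 236.0.0.0/6 -> H1 at depth 6
  add 78.0.0.0/8 -> H0 at depth 8
  add 196.75.80.0/20 -> H4 at depth 20
  ? 78.0.94.171  path d0:-→d1:-→d2:-→d3:-→d4:-→d5:-→d6:-→d7:-→d8:H0→d9:-→d10:-  best=H0
  ? 78.38.64.4  path d0:-→d1:-→d2:-→d3:-→d4:-→d5:-→d6:-→d7:-→d8:H0→d9:-→d10:-→d11:-→d12:-→d13:-→d14:-→d15:-→d16:-→d17:-→d18:-→d19:H4  best=H4
  add 42.0.0.0/8 -> H2 at depth 8
  del 78.38.64.0/19 (clear depth 19)
  add 78.38.80.0/20 -> H4 at depth 20
  add 0.0.0.0/0 -> H0 at depth 0
  add 78.0.0.0/9 -> H3 at depth 9
  ? 196.75.95.145  path d0:H0→d1:-→d2:-→d3:-→d4:-→d5:-→d6:-→d7:-→d8:-→d9:-→d10:-→d11:-→d12:-→d13:-→d14:-→d15:-→d16:-→d17:-→d18:-→d19:-→d20:H4→d21:-→d22:-→d23:-→d24:-→d25:-→d26:-→d27:-→d28:H3  best=H3
  ? 42.0.3.206  path d0:H0→d1:-→d2:-→d3:-→d4:-→d5:-→d6:-→d7:-→d8:H2  best=H2
  ? 188.48.24.55  path d0:H0→d1:-  best=H0
  ? 78.38.80.16  path d0:H0→d1:-→d2:-→d3:-→d4:-→d5:-→d6:-→d7:-→d8:H0→d9:H3→d10:-→d11:-→d12:-→d13:-→d14:-→d15:-→d16:-→d17:-→d18:-→d19:-→d20:H4  best=H4
  ? 78.0.0.91  path d0:H0→d1:-→d2:-→d3:-→d4:-→d5:-→d6:-→d7:-→d8:H0→d9:H3→d10:-  best=H3
  ? 196.75.95.144  path d0:H0→d1:-→d2:-→d3:-→d4:-→d5:-→d6:-→d7:-→d8:-→d9:-→d10:-→d11:-→d12:-→d13:-→d14:-→d15:-→d16:-→d17:-→d18:-→d19:-→d20:H4→d21:-→d22:-→d23:-→d24:-→d25:-→d26:-→d27:-→d28:H3  best=H3
  add 78.32.0.0/12 -> H2 at depth 12
  add 196.75.95.155/32 -> H0 at depth 32
  ? 78.32.0.115  path d0:H0→d1:-→d2:-→d3:-→d4:-→d5:-→d6:-→d7:-→d8:H0→d9:H3→d10:-→d11:-→d12:H2→d13:-  best=H2
  add 42.153.176.240/28 -> H4 at depth 28
  del 236.0.0.0/6 (clear depth 6)

== LOOKUPS ==
["H4","H3","no-route","H3","H3","H0","H4","H3","H2","H0","H4","H3","H3","H2"]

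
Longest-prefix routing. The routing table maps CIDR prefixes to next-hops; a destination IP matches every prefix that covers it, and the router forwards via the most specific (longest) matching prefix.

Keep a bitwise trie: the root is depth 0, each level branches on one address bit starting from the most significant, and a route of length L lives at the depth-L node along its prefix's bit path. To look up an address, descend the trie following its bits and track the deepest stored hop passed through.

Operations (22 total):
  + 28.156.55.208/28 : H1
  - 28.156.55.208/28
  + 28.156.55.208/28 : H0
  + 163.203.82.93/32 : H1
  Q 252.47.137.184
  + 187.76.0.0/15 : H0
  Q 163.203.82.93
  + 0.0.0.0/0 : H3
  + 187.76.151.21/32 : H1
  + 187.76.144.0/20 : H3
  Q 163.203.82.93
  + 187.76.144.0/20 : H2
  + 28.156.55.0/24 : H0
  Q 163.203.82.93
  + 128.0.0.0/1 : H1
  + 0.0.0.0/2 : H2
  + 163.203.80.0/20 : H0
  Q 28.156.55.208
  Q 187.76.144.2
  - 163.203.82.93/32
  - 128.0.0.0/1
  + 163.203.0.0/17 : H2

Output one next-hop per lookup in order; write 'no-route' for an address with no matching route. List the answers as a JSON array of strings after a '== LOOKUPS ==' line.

Trace:
  add 28.156.55.208/28 -> H1 at depth 28
  - 28.156.55.208/28 clear@28
  add 28.156.55.208/28 -> H0 at depth 28
  add 163.203.82.93/32 -> H1 at depth 32
  lookup 252.47.137.184: bits 1 walk d0:-→d1:- -> no-route
  add 187.76.0.0/15 -> H0 at depth 15
  lookup 163.203.82.93: bits 10100011110010110101001001011101 walk d0:-→d1:-→d2:-→d3:-→d4:-→d5:-→d6:-→d7:-→d8:-→d9:-→d10:-→d11:-→d12:-→d13:-→d14:-→d15:-→d16:-→d17:-→d18:-→d19:-→d20:-→d21:-→d22:-→d23:-→d24:-→d25:-→d26:-→d27:-→d28:-→d29:-→d30:-→d31:-→d32:H1 -> H1
  add 0.0.0.0/0 -> H3 at depth 0
  add 187.76.151.21/32 -> H1 at depth 32
  add 187.76.144.0/20 -> H3 at depth 20
  lookup 163.203.82.93: bits 10100011110010110101001001011101 walk d0:H3→d1:-→d2:-→d3:-→d4:-→d5:-→d6:-→d7:-→d8:-→d9:-→d10:-→d11:-→d12:-→d13:-→d14:-→d15:-→d16:-→d17:-→d18:-→d19:-→d20:-→d21:-→d22:-→d23:-→d24:-→d25:-→d26:-→d27:-→d28:-→d29:-→d30:-→d31:-→d32:H1 -> H1
  add 187.76.144.0/20 -> H2 at depth 20
  add 28.156.55.0/24 -> H0 at depth 24
  lookup 163.203.82.93: bits 10100011110010110101001001011101 walk d0:H3→d1:-→d2:-→d3:-→d4:-→d5:-→d6:-→d7:-→d8:-→d9:-→d10:-→d11:-→d12:-→d13:-→d14:-→d15:-→d16:-→d17:-→d18:-→d19:-→d20:-→d21:-→d22:-→d23:-→d24:-→d25:-→d26:-→d27:-→d28:-→d29:-→d30:-→d31:-→d32:H1 -> H1
  add 128.0.0.0/1 -> H1 at depth 1
  add 0.0.0.0/2 -> H2 at depth 2
  add 163.203.80.0/20 -> H0 at depth 20
  lookup 28.156.55.208: bits 0001110010011100001101111101 walk d0:H3→d1:-→d2:H2→d3:-→d4:-→d5:-→d6:-→d7:-→d8:-→d9:-→d10:-→d11:-→d12:-→d13:-→d14:-→d15:-→d16:-→d17:-→d18:-→d19:-→d20:-→d21:-→d22:-→d23:-→d24:H0→d25:-→d26:-→d27:-→d28:H0 -> H0
  lookup 187.76.144.2: bits 101110110100110010010 walk d0:H3→d1:H1→d2:-→d3:-→d4:-→d5:-→d6:-→d7:-→d8:-→d9:-→d10:-→d11:-→d12:-→d13:-→d14:-→d15:H0→d16:-→d17:-→d18:-→d19:-→d20:H2→d21:- -> H2
  - 163.203.82.93/32 clear@32
  - 128.0.0.0/1 clear@1
  add 163.203.0.0/17 -> H2 at depth 17

== LOOKUPS ==
["no-route","H1","H1","H1","H0","H2"]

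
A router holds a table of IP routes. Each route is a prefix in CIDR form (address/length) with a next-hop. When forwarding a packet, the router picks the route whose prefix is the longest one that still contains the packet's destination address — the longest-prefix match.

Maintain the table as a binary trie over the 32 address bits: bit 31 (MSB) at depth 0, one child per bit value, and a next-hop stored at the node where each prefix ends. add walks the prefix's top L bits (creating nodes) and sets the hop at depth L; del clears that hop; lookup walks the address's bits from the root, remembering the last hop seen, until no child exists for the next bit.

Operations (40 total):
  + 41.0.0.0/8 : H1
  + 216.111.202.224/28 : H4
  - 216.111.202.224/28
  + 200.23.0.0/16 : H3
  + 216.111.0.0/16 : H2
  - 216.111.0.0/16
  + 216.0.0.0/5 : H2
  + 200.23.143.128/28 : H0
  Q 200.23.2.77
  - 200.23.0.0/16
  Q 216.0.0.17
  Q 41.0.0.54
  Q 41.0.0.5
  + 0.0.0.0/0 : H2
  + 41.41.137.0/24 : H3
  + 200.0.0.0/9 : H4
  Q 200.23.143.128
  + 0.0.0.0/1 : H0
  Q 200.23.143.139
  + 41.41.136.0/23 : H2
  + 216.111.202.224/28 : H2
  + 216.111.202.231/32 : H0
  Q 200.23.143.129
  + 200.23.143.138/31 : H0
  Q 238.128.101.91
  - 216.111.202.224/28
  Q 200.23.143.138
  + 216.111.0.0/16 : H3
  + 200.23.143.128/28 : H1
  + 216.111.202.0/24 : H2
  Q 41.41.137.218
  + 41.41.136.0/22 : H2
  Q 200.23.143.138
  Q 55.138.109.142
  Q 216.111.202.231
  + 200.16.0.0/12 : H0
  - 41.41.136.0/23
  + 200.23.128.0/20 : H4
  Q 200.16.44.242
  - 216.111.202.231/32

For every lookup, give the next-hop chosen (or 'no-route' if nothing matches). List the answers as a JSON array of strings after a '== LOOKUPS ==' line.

Process each operation:
  + 41.0.0.0/8 (H1) depth=8
  + 216.111.202.224/28 (H4) depth=28
  del 216.111.202.224/28 (clear depth 28)
  + 200.23.0.0/16 (H3) depth=16
  + 216.111.0.0/16 (H2) depth=16
  del 216.111.0.0/16 (clear depth 16)
  + 216.0.0.0/5 (H2) depth=5
  + 200.23.143.128/28 (H0) depth=28
  ? 200.23.2.77  path d0:-→d1:-→d2:-→d3:-→d4:-→d5:-→d6:-→d7:-→d8:-→d9:-→d10:-→d11:-→d12:-→d13:-→d14:-→d15:-→d16:H3  best=H3
  del 200.23.0.0/16 (clear depth 16)
  ? 216.0.0.17  path d0:-→d1:-→d2:-→d3:-→d4:-→d5:H2→d6:-→d7:-→d8:-→d9:-  best=H2
  ? 41.0.0.54  path d0:-→d1:-→d2:-→d3:-→d4:-→d5:-→d6:-→d7:-→d8:H1  best=H1
  ? 41.0.0.5  path d0:-→d1:-→d2:-→d3:-→d4:-→d5:-→d6:-→d7:-→d8:H1  best=H1
  + 0.0.0.0/0 (H2) depth=0
  + 41.41.137.0/24 (H3) depth=24
  + 200.0.0.0/9 (H4) depth=9
  ? 200.23.143.128  path d0:H2→d1:-→d2:-→d3:-→d4:-→d5:-→d6:-→d7:-→d8:-→d9:H4→d10:-→d11:-→d12:-→d13:-→d14:-→d15:-→d16:-→d17:-→d18:-→d19:-→d20:-→d21:-→d22:-→d23:-→d24:-→d25:-→d26:-→d27:-→d28:H0  best=H0
  + 0.0.0.0/1 (H0) depth=1
  ? 200.23.143.139  path d0:H2→d1:-→d2:-→d3:-→d4:-→d5:-→d6:-→d7:-→d8:-→d9:H4→d10:-→d11:-→d12:-→d13:-→d14:-→d15:-→d16:-→d17:-→d18:-→d19:-→d20:-→d21:-→d22:-→d23:-→d24:-→d25:-→d26:-→d27:-→d28:H0  best=H0
  + 41.41.136.0/23 (H2) depth=23
  + 216.111.202.224/28 (H2) depth=28
  + 216.111.202.231/32 (H0) depth=32
  ? 200.23.143.129  path d0:H2→d1:-→d2:-→d3:-→d4:-→d5:-→d6:-→d7:-→d8:-→d9:H4→d10:-→d11:-→d12:-→d13:-→d14:-→d15:-→d16:-→d17:-→d18:-→d19:-→d20:-→d21:-→d22:-→d23:-→d24:-→d25:-→d26:-→d27:-→d28:H0  best=H0
  + 200.23.143.138/31 (H0) depth=31
  ? 238.128.101.91  path d0:H2→d1:-→d2:-  best=H2
  del 216.111.202.224/28 (clear depth 28)
  ? 200.23.143.138  path d0:H2→d1:-→d2:-→d3:-→d4:-→d5:-→d6:-→d7:-→d8:-→d9:H4→d10:-→d11:-→d12:-→d13:-→d14:-→d15:-→d16:-→d17:-→d18:-→d19:-→d20:-→d21:-→d22:-→d23:-→d24:-→d25:-→d26:-→d27:-→d28:H0→d29:-→d30:-→d31:H0  best=H0
  + 216.111.0.0/16 (H3) depth=16
  + 200.23.143.128/28 (H1) depth=28
  + 216.111.202.0/24 (H2) depth=24
  ? 41.41.137.218  path d0:H2→d1:H0→d2:-→d3:-→d4:-→d5:-→d6:-→d7:-→d8:H1→d9:-→d10:-→d11:-→d12:-→d13:-→d14:-→d15:-→d16:-→d17:-→d18:-→d19:-→d20:-→d21:-→d22:-→d23:H2→d24:H3  best=H3
  + 41.41.136.0/22 (H2) depth=22
  ? 200.23.143.138  path d0:H2→d1:-→d2:-→d3:-→d4:-→d5:-→d6:-→d7:-→d8:-→d9:H4→d10:-→d11:-→d12:-→d13:-→d14:-→d15:-→d16:-→d17:-→d18:-→d19:-→d20:-→d21:-→d22:-→d23:-→d24:-→d25:-→d26:-→d27:-→d28:H1→d29:-→d30:-→d31:H0  best=H0
  ? 55.138.109.142  path d0:H2→d1:H0→d2:-→d3:-  best=H0
  ? 216.111.202.231  path d0:H2→d1:-→d2:-→d3:-→d4:-→d5:H2→d6:-→d7:-→d8:-→d9:-→d10:-→d11:-→d12:-→d13:-→d14:-→d15:-→d16:H3→d17:-→d18:-→d19:-→d20:-→d21:-→d22:-→d23:-→d24:H2→d25:-→d26:-→d27:-→d28:-→d29:-→d30:-→d31:-→d32:H0  best=H0
  + 200.16.0.0/12 (H0) depth=12
  del 41.41.136.0/23 (clear depth 23)
  + 200.23.128.0/20 (H4) depth=20
  ? 200.16.44.242  path d0:H2→d1:-→d2:-→d3:-→d4:-→d5:-→d6:-→d7:-→d8:-→d9:H4→d10:-→d11:-→d12:H0→d13:-  best=H0
  del 216.111.202.231/32 (clear depth 32)

== LOOKUPS ==
["H3","H2","H1","H1","H0","H0","H0","H2","H0","H3","H0","H0","H0","H0"]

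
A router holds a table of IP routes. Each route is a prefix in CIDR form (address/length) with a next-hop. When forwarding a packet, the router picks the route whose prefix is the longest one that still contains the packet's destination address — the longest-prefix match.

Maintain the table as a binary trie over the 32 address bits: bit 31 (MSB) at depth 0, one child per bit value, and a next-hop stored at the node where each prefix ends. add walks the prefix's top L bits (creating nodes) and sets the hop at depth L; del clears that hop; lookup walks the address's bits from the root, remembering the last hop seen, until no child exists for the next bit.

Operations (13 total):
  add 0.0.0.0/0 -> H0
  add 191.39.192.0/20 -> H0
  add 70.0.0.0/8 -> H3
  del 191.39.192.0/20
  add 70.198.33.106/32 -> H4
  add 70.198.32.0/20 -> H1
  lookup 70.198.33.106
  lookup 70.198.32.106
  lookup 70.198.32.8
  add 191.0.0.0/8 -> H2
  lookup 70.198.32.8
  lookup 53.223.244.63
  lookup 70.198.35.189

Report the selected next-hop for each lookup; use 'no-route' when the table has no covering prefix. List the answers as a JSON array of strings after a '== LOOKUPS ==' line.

Apply in order:
  add 0.0.0.0/0 -> H0 at depth 0
  add 191.39.192.0/20 -> H0 at depth 20
  add 70.0.0.0/8 -> H3 at depth 8
  - 191.39.192.0/20 clear@20
  add 70.198.33.106/32 -> H4 at depth 32
  add 70.198.32.0/20 -> H1 at depth 20
  ? 70.198.33.106  path d0:H0→d1:-→d2:-→d3:-→d4:-→d5:-→d6:-→d7:-→d8:H3→d9:-→d10:-→d11:-→d12:-→d13:-→d14:-→d15:-→d16:-→d17:-→d18:-→d19:-→d20:H1→d21:-→d22:-→d23:-→d24:-→d25:-→d26:-→d27:-→d28:-→d29:-→d30:-→d31:-→d32:H4  best=H4
  ? 70.198.32.106  path d0:H0→d1:-→d2:-→d3:-→d4:-→d5:-→d6:-→d7:-→d8:H3→d9:-→d10:-→d11:-→d12:-→d13:-→d14:-→d15:-→d16:-→d17:-→d18:-→d19:-→d20:H1→d21:-→d22:-→d23:-  best=H1
  ? 70.198.32.8  path d0:H0→d1:-→d2:-→d3:-→d4:-→d5:-→d6:-→d7:-→d8:H3→d9:-→d10:-→d11:-→d12:-→d13:-→d14:-→d15:-→d16:-→d17:-→d18:-→d19:-→d20:H1→d21:-→d22:-→d23:-  best=H1
  add 191.0.0.0/8 -> H2 at depth 8
  ? 70.198.32.8  path d0:H0→d1:-→d2:-→d3:-→d4:-→d5:-→d6:-→d7:-→d8:H3→d9:-→d10:-→d11:-→d12:-→d13:-→d14:-→d15:-→d16:-→d17:-→d18:-→d19:-→d20:H1→d21:-→d22:-→d23:-  best=H1
  ? 53.223.244.63  path d0:H0→d1:-  best=H0
  ? 70.198.35.189  path d0:H0→d1:-→d2:-→d3:-→d4:-→d5:-→d6:-→d7:-→d8:H3→d9:-→d10:-→d11:-→d12:-→d13:-→d14:-→d15:-→d16:-→d17:-→d18:-→d19:-→d20:H1→d21:-→d22:-  best=H1

== LOOKUPS ==
["H4","H1","H1","H1","H0","H1"]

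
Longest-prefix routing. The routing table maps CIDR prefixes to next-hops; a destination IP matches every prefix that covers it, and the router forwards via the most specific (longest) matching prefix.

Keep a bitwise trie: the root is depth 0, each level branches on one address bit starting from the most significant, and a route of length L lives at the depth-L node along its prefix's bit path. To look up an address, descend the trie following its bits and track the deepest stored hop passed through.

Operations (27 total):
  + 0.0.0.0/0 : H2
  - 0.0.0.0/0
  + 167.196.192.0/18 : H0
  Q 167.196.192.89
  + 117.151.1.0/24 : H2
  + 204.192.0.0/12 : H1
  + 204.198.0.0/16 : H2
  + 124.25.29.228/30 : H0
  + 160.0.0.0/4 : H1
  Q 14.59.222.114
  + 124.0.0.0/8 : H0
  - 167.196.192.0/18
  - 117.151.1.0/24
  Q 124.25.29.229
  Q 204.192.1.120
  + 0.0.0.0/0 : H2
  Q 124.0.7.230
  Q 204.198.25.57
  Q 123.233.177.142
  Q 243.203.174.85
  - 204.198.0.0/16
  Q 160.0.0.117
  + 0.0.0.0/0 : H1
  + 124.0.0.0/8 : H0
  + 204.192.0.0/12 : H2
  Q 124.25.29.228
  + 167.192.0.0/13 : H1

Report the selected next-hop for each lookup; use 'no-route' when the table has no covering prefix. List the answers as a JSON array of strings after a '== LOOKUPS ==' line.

Apply in order:
  + 0.0.0.0/0 (H2) depth=0
  - 0.0.0.0/0 clear@0
  + 167.196.192.0/18 (H0) depth=18
  Q 167.196.192.89: descend 101001111100010011 ; hops seen [H0] ; pick H0
  + 117.151.1.0/24 (H2) depth=24
  + 204.192.0.0/12 (H1) depth=12
  + 204.198.0.0/16 (H2) depth=16
  + 124.25.29.228/30 (H0) depth=30
  + 160.0.0.0/4 (H1) depth=4
  Q 14.59.222.114: descend 0 ; hops seen [∅] ; pick no-route
  + 124.0.0.0/8 (H0) depth=8
  - 167.196.192.0/18 clear@18
  - 117.151.1.0/24 clear@24
  Q 124.25.29.229: descend 011111000001100100011101111001 ; hops seen [H0,H0] ; pick H0
  Q 204.192.1.120: descend 1100110011000 ; hops seen [H1] ; pick H1
  + 0.0.0.0/0 (H2) depth=0
  Q 124.0.7.230: descend 01111100000 ; hops seen [H2,H0] ; pick H0
  Q 204.198.25.57: descend 1100110011000110 ; hops seen [H2,H1,H2] ; pick H2
  Q 123.233.177.142: descend 01111 ; hops seen [H2] ; pick H2
  Q 243.203.174.85: descend 11 ; hops seen [H2] ; pick H2
  - 204.198.0.0/16 clear@16
  Q 160.0.0.117: descend 10100 ; hops seen [H2,H1] ; pick H1
  + 0.0.0.0/0 (H1) depth=0
  + 124.0.0.0/8 (H0) depth=8
  + 204.192.0.0/12 (H2) depth=12
  Q 124.25.29.228: descend 011111000001100100011101111001 ; hops seen [H1,H0,H0] ; pick H0
  + 167.192.0.0/13 (H1) depth=13

== LOOKUPS ==
["H0","no-route","H0","H1","H0","H2","H2","H2","H1","H0"]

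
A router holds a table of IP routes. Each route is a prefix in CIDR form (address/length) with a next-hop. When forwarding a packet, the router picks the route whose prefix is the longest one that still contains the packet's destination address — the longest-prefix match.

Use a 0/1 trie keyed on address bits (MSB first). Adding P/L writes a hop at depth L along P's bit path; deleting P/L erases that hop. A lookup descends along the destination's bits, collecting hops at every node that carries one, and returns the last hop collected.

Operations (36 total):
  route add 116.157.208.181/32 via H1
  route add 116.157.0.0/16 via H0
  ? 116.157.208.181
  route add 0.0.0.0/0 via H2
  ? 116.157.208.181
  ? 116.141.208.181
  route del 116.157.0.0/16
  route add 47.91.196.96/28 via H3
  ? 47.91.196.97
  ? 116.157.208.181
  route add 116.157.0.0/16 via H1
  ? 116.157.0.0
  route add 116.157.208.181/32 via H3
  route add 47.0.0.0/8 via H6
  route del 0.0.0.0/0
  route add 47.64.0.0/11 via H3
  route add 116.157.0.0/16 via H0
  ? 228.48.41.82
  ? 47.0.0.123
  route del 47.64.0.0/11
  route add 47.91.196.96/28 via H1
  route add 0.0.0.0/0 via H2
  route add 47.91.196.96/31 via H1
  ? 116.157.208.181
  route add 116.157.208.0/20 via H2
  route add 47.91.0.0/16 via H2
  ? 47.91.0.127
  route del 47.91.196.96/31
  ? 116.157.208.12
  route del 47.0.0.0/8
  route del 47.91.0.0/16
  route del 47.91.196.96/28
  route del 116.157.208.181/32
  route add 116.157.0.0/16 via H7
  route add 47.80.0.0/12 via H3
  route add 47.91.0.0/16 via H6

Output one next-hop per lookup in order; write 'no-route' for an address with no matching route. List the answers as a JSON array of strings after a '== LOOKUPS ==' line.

Trace:
  add 116.157.208.181/32 -> H1 at depth 32
  add 116.157.0.0/16 -> H0 at depth 16
  ? 116.157.208.181  path d0:-→d1:-→d2:-→d3:-→d4:-→d5:-→d6:-→d7:-→d8:-→d9:-→d10:-→d11:-→d12:-→d13:-→d14:-→d15:-→d16:H0→d17:-→d18:-→d19:-→d20:-→d21:-→d22:-→d23:-→d24:-→d25:-→d26:-→d27:-→d28:-→d29:-→d30:-→d31:-→d32:H1  best=H1
  add 0.0.0.0/0 -> H2 at depth 0
  ? 116.157.208.181  path d0:H2→d1:-→d2:-→d3:-→d4:-→d5:-→d6:-→d7:-→d8:-→d9:-→d10:-→d11:-→d12:-→d13:-→d14:-→d15:-→d16:H0→d17:-→d18:-→d19:-→d20:-→d21:-→d22:-→d23:-→d24:-→d25:-→d26:-→d27:-→d28:-→d29:-→d30:-→d31:-→d32:H1  best=H1
  ? 116.141.208.181  path d0:H2→d1:-→d2:-→d3:-→d4:-→d5:-→d6:-→d7:-→d8:-→d9:-→d10:-→d11:-  best=H2
  - 116.157.0.0/16 clear@16
  add 47.91.196.96/28 -> H3 at depth 28
  ? 47.91.196.97  path d0:H2→d1:-→d2:-→d3:-→d4:-→d5:-→d6:-→d7:-→d8:-→d9:-→d10:-→d11:-→d12:-→d13:-→d14:-→d15:-→d16:-→d17:-→d18:-→d19:-→d20:-→d21:-→d22:-→d23:-→d24:-→d25:-→d26:-→d27:-→d28:H3  best=H3
  ? 116.157.208.181  path d0:H2→d1:-→d2:-→d3:-→d4:-→d5:-→d6:-→d7:-→d8:-→d9:-→d10:-→d11:-→d12:-→d13:-→d14:-→d15:-→d16:-→d17:-→d18:-→d19:-→d20:-→d21:-→d22:-→d23:-→d24:-→d25:-→d26:-→d27:-→d28:-→d29:-→d30:-→d31:-→d32:H1  best=H1
  add 116.157.0.0/16 -> H1 at depth 16
  ? 116.157.0.0  path d0:H2→d1:-→d2:-→d3:-→d4:-→d5:-→d6:-→d7:-→d8:-→d9:-→d10:-→d11:-→d12:-→d13:-→d14:-→d15:-→d16:H1  best=H1
  add 116.157.208.181/32 -> H3 at depth 32
  add 47.0.0.0/8 -> H6 at depth 8
  - 0.0.0.0/0 clear@0
  add 47.64.0.0/11 -> H3 at depth 11
  add 116.157.0.0/16 -> H0 at depth 16
  ? 228.48.41.82  path d0:-  best=no-route
  ? 47.0.0.123  path d0:-→d1:-→d2:-→d3:-→d4:-→d5:-→d6:-→d7:-→d8:H6→d9:-  best=H6
  - 47.64.0.0/11 clear@11
  add 47.91.196.96/28 -> H1 at depth 28
  add 0.0.0.0/0 -> H2 at depth 0
  add 47.91.196.96/31 -> H1 at depth 31
  ? 116.157.208.181  path d0:H2→d1:-→d2:-→d3:-→d4:-→d5:-→d6:-→d7:-→d8:-→d9:-→d10:-→d11:-→d12:-→d13:-→d14:-→d15:-→d16:H0→d17:-→d18:-→d19:-→d20:-→d21:-→d22:-→d23:-→d24:-→d25:-→d26:-→d27:-→d28:-→d29:-→d30:-→d31:-→d32:H3  best=H3
  add 116.157.208.0/20 -> H2 at depth 20
  add 47.91.0.0/16 -> H2 at depth 16
  ? 47.91.0.127  path d0:H2→d1:-→d2:-→d3:-→d4:-→d5:-→d6:-→d7:-→d8:H6→d9:-→d10:-→d11:-→d12:-→d13:-→d14:-→d15:-→d16:H2  best=H2
  - 47.91.196.96/31 clear@31
  ? 116.157.208.12  path d0:H2→d1:-→d2:-→d3:-→d4:-→d5:-→d6:-→d7:-→d8:-→d9:-→d10:-→d11:-→d12:-→d13:-→d14:-→d15:-→d16:H0→d17:-→d18:-→d19:-→d20:H2→d21:-→d22:-→d23:-→d24:-  best=H2
  - 47.0.0.0/8 clear@8
  - 47.91.0.0/16 clear@16
  - 47.91.196.96/28 clear@28
  - 116.157.208.181/32 clear@32
  add 116.157.0.0/16 -> H7 at depth 16
  add 47.80.0.0/12 -> H3 at depth 12
  add 47.91.0.0/16 -> H6 at depth 16

== LOOKUPS ==
["H1","H1","H2","H3","H1","H1","no-route","H6","H3","H2","H2"]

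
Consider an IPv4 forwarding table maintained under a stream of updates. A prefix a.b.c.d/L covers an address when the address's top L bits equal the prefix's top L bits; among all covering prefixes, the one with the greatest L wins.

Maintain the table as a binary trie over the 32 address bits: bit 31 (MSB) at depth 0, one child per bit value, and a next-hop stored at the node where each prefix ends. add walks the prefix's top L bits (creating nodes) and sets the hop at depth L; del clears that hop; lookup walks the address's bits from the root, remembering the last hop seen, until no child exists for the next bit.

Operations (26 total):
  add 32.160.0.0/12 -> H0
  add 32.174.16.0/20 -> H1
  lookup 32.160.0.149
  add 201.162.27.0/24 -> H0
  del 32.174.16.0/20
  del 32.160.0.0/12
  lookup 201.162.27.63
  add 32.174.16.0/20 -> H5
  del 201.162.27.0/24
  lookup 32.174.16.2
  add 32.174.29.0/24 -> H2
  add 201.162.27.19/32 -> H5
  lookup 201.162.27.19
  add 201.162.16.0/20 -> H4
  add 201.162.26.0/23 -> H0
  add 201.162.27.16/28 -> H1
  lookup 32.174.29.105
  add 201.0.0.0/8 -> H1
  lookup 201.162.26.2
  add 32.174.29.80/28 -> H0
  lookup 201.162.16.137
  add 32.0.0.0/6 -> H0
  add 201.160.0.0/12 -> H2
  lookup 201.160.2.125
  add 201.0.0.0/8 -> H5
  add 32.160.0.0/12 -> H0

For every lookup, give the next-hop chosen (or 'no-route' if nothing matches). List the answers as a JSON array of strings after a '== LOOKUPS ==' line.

Trace:
  + 32.160.0.0/12 (H0) depth=12
  + 32.174.16.0/20 (H1) depth=20
  ? 32.160.0.149  path d0:-→d1:-→d2:-→d3:-→d4:-→d5:-→d6:-→d7:-→d8:-→d9:-→d10:-→d11:-→d12:H0  best=H0
  + 201.162.27.0/24 (H0) depth=24
  - 32.174.16.0/20 clear@20
  - 32.160.0.0/12 clear@12
  ? 201.162.27.63  path d0:-→d1:-→d2:-→d3:-→d4:-→d5:-→d6:-→d7:-→d8:-→d9:-→d10:-→d11:-→d12:-→d13:-→d14:-→d15:-→d16:-→d17:-→d18:-→d19:-→d20:-→d21:-→d22:-→d23:-→d24:H0  best=H0
  + 32.174.16.0/20 (H5) depth=20
  - 201.162.27.0/24 clear@24
  ? 32.174.16.2  path d0:-→d1:-→d2:-→d3:-→d4:-→d5:-→d6:-→d7:-→d8:-→d9:-→d10:-→d11:-→d12:-→d13:-→d14:-→d15:-→d16:-→d17:-→d18:-→d19:-→d20:H5  best=H5
  + 32.174.29.0/24 (H2) depth=24
  + 201.162.27.19/32 (H5) depth=32
  ? 201.162.27.19  path d0:-→d1:-→d2:-→d3:-→d4:-→d5:-→d6:-→d7:-→d8:-→d9:-→d10:-→d11:-→d12:-→d13:-→d14:-→d15:-→d16:-→d17:-→d18:-→d19:-→d20:-→d21:-→d22:-→d23:-→d24:-→d25:-→d26:-→d27:-→d28:-→d29:-→d30:-→d31:-→d32:H5  best=H5
  + 201.162.16.0/20 (H4) depth=20
  + 201.162.26.0/23 (H0) depth=23
  + 201.162.27.16/28 (H1) depth=28
  ? 32.174.29.105  path d0:-→d1:-→d2:-→d3:-→d4:-→d5:-→d6:-→d7:-→d8:-→d9:-→d10:-→d11:-→d12:-→d13:-→d14:-→d15:-→d16:-→d17:-→d18:-→d19:-→d20:H5→d21:-→d22:-→d23:-→d24:H2  best=H2
  + 201.0.0.0/8 (H1) depth=8
  ? 201.162.26.2  path d0:-→d1:-→d2:-→d3:-→d4:-→d5:-→d6:-→d7:-→d8:H1→d9:-→d10:-→d11:-→d12:-→d13:-→d14:-→d15:-→d16:-→d17:-→d18:-→d19:-→d20:H4→d21:-→d22:-→d23:H0  best=H0
  + 32.174.29.80/28 (H0) depth=28
  ? 201.162.16.137  path d0:-→d1:-→d2:-→d3:-→d4:-→d5:-→d6:-→d7:-→d8:H1→d9:-→d10:-→d11:-→d12:-→d13:-→d14:-→d15:-→d16:-→d17:-→d18:-→d19:-→d20:H4  best=H4
  + 32.0.0.0/6 (H0) depth=6
  + 201.160.0.0/12 (H2) depth=12
  ? 201.160.2.125  path d0:-→d1:-→d2:-→d3:-→d4:-→d5:-→d6:-→d7:-→d8:H1→d9:-→d10:-→d11:-→d12:H2→d13:-→d14:-  best=H2
  + 201.0.0.0/8 (H5) depth=8
  + 32.160.0.0/12 (H0) depth=12

== LOOKUPS ==
["H0","H0","H5","H5","H2","H0","H4","H2"]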